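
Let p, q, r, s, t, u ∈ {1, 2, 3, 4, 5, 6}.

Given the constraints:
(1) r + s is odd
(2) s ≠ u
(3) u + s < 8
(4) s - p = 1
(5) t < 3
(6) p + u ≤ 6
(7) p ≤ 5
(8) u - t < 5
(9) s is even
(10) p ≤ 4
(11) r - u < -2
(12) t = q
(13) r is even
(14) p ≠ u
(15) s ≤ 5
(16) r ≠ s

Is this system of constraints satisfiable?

Constraint 13 makes r even and constraint 9 makes s even, so r + s must be even. Constraint 1 says r + s is odd — contradiction.

Unsatisfiable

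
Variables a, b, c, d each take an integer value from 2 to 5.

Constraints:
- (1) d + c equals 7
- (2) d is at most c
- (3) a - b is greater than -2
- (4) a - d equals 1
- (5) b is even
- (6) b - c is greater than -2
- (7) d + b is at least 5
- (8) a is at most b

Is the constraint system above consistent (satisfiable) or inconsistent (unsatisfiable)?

Satisfiable

One satisfying assignment is a = 3, b = 4, c = 5, d = 2.
For the less obvious constraints — constraint 1: d + c = 7; constraint 3: a - b = -1 — and the others hold by inspection.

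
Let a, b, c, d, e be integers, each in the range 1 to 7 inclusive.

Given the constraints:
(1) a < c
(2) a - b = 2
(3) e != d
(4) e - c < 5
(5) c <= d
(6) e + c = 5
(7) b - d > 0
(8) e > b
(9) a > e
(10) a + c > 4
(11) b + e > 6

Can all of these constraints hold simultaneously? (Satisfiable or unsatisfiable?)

Constraints 1, 5, 7, 8, and 9 give c ≤ d, d < b, b < e, e < a, a < c. Chaining: c ≤ d < b < e < a < c, which forces c < c — impossible.

Unsatisfiable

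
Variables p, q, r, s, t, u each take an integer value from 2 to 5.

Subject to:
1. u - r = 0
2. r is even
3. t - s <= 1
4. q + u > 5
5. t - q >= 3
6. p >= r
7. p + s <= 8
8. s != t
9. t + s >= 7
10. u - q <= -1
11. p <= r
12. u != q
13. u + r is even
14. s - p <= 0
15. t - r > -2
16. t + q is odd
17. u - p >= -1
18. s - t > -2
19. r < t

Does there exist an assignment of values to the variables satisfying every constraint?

Constraints 3, 5, 10, 14, and 17 give q − u ≥ 1, u − p ≥ -1, p − s ≥ 0, s − t ≥ -1, t − q ≥ 3.
Adding all 5 inequalities: the left sides telescope to 0, and the right sides sum to 1 + (-1) + 0 + (-1) + 3 = 2. So 0 ≥ 2, which is false.

Unsatisfiable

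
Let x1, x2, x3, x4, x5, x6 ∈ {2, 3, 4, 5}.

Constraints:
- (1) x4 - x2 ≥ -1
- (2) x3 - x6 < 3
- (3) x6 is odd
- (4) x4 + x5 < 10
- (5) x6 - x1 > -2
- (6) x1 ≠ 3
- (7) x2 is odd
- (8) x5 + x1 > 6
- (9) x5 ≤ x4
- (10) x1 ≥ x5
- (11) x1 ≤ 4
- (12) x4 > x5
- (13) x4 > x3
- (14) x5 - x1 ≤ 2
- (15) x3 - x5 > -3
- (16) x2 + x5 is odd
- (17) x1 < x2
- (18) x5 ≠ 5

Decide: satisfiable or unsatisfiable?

Try x1 = 4, x2 = 5, x3 = 4, x4 = 5, x5 = 4, x6 = 3.
Check constraint 1: x4 - x2 = 0; constraint 2: x3 - x6 = 1; constraint 4: x4 + x5 = 9. The remaining constraints are straightforward to verify.

Satisfiable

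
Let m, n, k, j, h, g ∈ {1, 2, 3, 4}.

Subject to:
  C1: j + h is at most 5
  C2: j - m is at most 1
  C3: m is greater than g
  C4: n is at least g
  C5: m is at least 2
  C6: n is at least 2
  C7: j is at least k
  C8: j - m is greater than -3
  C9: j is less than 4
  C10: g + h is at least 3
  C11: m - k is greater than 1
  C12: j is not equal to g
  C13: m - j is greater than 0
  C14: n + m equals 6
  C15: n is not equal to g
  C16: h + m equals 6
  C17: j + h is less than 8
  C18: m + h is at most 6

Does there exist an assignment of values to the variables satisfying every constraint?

Satisfiable

Setting (m, n, k, j, h, g) = (3, 3, 1, 2, 3, 1) satisfies everything: constraint 1: j + h = 5; constraint 2: j - m = -1; constraint 8: j - m = -1, and the others follow.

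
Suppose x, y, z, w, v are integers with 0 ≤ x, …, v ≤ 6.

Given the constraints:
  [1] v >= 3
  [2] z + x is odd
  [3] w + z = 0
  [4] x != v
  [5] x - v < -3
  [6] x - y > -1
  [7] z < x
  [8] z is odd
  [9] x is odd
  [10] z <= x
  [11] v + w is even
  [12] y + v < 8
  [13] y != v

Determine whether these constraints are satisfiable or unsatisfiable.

Constraint 8 makes z odd and constraint 9 makes x odd, so z + x must be even. Constraint 2 says z + x is odd — contradiction.

Unsatisfiable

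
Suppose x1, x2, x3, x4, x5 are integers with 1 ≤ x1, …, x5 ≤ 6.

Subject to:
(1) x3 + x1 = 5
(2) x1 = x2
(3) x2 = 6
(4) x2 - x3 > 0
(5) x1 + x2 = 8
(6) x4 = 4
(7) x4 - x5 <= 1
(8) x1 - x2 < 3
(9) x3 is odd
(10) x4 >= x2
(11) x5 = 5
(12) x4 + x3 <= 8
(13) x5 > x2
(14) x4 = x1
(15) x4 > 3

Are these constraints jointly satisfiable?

Unsatisfiable

Constraint 6 fixes x4 = 4 and constraint 3 fixes x2 = 6. Constraints 2 and 14 give x4 = x1 = x2, so x4 = x2. But 4 ≠ 6 — contradiction.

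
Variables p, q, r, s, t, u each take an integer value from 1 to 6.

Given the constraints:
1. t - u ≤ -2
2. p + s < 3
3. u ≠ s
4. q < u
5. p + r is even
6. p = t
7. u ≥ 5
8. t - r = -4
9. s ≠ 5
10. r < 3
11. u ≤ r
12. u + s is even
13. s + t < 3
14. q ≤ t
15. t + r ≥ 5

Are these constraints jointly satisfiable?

From constraints 7 and 11: r ≥ u and u ≥ 5, so r ≥ 5. From constraint 10: r ≤ 2. But 2 < 5, so no value of r works.

Unsatisfiable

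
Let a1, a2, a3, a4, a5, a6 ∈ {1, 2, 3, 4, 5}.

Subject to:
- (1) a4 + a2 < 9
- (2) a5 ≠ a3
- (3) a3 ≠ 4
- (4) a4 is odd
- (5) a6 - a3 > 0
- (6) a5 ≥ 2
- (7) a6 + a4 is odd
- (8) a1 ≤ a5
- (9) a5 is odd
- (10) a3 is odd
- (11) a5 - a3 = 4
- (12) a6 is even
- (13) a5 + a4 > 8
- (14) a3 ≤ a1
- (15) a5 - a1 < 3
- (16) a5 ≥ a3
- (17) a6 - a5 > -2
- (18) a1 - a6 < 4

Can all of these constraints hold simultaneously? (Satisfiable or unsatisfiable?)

Satisfiable

Try a1 = 5, a2 = 3, a3 = 1, a4 = 5, a5 = 5, a6 = 4.
Check constraint 1: a4 + a2 = 8; constraint 5: a6 - a3 = 3; constraint 11: a5 - a3 = 4. The remaining constraints are straightforward to verify.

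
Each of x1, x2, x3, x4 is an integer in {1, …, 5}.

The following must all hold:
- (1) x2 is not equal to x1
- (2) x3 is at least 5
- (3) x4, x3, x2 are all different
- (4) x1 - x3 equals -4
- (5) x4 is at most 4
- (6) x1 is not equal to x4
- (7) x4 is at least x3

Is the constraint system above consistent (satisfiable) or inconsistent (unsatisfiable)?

From constraint 2: x3 ≥ 5. From constraints 5 and 7: x3 ≤ x4 and x4 ≤ 4, so x3 ≤ 4. But 4 < 5, so no value of x3 works.

Unsatisfiable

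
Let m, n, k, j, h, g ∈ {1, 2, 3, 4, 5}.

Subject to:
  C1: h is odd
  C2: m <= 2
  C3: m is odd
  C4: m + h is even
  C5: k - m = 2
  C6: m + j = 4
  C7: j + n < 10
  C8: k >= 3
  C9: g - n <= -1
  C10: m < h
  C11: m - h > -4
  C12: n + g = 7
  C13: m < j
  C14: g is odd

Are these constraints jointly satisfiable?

Take m = 1, n = 4, k = 3, j = 3, h = 3, g = 3. Then constraint 5: k - m = 2; constraint 6: m + j = 4; constraint 7: j + n = 7, and every other listed constraint is also met.

Satisfiable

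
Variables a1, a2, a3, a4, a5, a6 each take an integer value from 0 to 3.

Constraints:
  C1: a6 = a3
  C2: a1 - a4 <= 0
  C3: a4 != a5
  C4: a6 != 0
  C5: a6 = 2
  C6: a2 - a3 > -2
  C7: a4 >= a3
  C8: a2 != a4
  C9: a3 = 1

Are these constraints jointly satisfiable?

Unsatisfiable

Constraint 5 fixes a6 = 2 and constraint 9 fixes a3 = 1, but constraint 1 requires a6 = a3. Since 2 ≠ 1, contradiction.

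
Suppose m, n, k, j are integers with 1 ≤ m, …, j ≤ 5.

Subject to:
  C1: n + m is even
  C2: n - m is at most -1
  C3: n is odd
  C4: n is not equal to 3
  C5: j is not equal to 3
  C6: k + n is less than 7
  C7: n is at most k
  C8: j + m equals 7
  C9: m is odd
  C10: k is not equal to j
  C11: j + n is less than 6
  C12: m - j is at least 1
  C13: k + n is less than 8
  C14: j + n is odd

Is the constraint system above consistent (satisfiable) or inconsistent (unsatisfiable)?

Satisfiable

Setting (m, n, k, j) = (5, 1, 4, 2) satisfies everything: constraint 2: n - m = -4; constraint 6: k + n = 5, and the others follow.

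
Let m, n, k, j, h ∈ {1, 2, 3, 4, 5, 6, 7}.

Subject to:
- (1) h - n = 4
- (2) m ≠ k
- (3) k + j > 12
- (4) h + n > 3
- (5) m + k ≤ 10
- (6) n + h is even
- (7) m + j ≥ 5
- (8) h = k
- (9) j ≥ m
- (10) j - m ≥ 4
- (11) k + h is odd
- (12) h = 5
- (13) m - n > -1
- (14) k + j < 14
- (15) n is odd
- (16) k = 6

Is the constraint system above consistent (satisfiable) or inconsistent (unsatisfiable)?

Unsatisfiable

Constraint 12 fixes h = 5 and constraint 16 fixes k = 6, but constraint 8 requires h = k. Since 5 ≠ 6, contradiction.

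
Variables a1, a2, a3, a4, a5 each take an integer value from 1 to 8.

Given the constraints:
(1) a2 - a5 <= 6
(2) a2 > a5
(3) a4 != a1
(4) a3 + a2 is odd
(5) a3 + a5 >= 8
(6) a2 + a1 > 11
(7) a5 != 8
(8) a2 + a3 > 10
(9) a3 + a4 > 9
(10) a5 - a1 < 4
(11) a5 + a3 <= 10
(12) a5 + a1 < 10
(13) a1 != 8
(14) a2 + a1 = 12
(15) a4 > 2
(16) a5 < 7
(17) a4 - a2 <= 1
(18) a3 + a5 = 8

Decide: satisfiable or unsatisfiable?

Satisfiable

Try a1 = 4, a2 = 8, a3 = 3, a4 = 7, a5 = 5.
Check constraint 1: a2 - a5 = 3; constraint 5: a3 + a5 = 8. The remaining constraints are straightforward to verify.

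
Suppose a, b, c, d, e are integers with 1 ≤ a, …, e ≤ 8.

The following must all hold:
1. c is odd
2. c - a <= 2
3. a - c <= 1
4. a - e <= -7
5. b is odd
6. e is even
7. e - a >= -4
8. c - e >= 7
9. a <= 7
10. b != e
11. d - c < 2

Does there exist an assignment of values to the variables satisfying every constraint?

Unsatisfiable

Constraints 2, 7, and 8 give e − a ≥ -4, a − c ≥ -2, c − e ≥ 7.
Adding all 3 inequalities: the left sides telescope to 0, and the right sides sum to (-4) + (-2) + 7 = 1. So 0 ≥ 1, which is false.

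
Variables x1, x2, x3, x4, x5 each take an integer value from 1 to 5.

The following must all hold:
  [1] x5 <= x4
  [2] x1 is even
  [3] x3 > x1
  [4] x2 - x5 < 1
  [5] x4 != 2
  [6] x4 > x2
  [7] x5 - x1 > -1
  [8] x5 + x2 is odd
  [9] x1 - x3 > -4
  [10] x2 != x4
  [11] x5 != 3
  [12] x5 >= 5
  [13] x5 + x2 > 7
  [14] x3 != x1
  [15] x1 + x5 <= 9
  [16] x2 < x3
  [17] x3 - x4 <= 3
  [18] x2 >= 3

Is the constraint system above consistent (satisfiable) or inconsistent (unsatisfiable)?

One satisfying assignment is x1 = 4, x2 = 4, x3 = 5, x4 = 5, x5 = 5.
For the less obvious constraints — constraint 4: x2 - x5 = -1; constraint 7: x5 - x1 = 1; constraint 9: x1 - x3 = -1 — and the others hold by inspection.

Satisfiable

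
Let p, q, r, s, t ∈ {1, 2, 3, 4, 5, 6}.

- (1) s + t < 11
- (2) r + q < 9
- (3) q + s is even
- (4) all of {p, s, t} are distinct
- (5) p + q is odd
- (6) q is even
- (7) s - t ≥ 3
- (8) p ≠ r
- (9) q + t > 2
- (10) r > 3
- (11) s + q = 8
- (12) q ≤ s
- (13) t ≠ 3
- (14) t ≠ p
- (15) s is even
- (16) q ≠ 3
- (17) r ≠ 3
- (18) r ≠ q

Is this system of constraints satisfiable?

Satisfiable

Setting (p, q, r, s, t) = (3, 2, 6, 6, 2) satisfies everything: constraint 1: s + t = 8; constraint 2: r + q = 8; constraint 7: s - t = 4, and the others follow.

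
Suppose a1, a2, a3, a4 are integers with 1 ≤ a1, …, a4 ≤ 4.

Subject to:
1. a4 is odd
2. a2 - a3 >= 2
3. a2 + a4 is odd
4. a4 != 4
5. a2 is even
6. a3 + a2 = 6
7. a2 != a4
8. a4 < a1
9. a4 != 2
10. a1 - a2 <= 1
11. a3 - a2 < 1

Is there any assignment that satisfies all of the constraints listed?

Satisfiable

Try a1 = 2, a2 = 4, a3 = 2, a4 = 1.
Check constraint 2: a2 - a3 = 2; constraint 6: a3 + a2 = 6; constraint 10: a1 - a2 = -2. The remaining constraints are straightforward to verify.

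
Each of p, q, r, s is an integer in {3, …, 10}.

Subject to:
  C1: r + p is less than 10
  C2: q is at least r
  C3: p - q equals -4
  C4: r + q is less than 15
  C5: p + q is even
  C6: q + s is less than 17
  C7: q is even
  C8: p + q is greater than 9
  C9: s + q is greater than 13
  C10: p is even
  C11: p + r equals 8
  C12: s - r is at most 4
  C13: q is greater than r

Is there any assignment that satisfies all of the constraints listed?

The assignment p = 4, q = 8, r = 4, s = 7 works:
  constraint 1 holds since r + p = 8.
  constraint 3 holds since p - q = -4.
The rest check out directly.

Satisfiable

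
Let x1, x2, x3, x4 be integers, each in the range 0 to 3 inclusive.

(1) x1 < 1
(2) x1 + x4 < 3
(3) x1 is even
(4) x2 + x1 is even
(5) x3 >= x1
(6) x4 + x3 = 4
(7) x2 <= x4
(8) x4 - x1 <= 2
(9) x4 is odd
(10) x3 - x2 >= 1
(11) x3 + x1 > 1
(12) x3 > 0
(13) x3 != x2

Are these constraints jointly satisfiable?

Setting (x1, x2, x3, x4) = (0, 0, 3, 1) satisfies everything: constraint 2: x1 + x4 = 1; constraint 6: x4 + x3 = 4; constraint 8: x4 - x1 = 1, and the others follow.

Satisfiable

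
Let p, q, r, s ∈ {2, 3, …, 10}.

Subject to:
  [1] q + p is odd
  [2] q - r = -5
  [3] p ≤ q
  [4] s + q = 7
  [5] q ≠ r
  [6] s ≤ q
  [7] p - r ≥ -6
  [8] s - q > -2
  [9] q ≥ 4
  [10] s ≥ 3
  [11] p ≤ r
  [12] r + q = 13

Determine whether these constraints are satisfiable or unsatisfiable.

Take p = 3, q = 4, r = 9, s = 3. Then constraint 2: q - r = -5; constraint 4: s + q = 7, and every other listed constraint is also met.

Satisfiable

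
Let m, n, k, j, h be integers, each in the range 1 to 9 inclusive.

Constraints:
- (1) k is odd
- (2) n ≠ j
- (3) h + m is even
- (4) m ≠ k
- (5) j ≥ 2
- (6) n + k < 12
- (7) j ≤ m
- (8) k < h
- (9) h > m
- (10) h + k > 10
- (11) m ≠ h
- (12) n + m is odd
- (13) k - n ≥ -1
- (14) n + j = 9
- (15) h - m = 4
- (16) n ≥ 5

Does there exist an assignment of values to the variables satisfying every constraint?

Try m = 3, n = 6, k = 5, j = 3, h = 7.
Check constraint 6: n + k = 11; constraint 10: h + k = 12. The remaining constraints are straightforward to verify.

Satisfiable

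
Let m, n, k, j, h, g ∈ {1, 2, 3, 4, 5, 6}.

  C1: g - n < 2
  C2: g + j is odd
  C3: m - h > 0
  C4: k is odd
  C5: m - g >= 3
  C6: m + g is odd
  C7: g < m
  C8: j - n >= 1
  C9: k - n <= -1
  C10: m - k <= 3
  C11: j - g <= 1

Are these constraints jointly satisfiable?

Constraints 5, 8, 9, 10, and 11 give n − k ≥ 1, k − m ≥ -3, m − g ≥ 3, g − j ≥ -1, j − n ≥ 1.
Adding all 5 inequalities: the left sides telescope to 0, and the right sides sum to 1 + (-3) + 3 + (-1) + 1 = 1. So 0 ≥ 1, which is false.

Unsatisfiable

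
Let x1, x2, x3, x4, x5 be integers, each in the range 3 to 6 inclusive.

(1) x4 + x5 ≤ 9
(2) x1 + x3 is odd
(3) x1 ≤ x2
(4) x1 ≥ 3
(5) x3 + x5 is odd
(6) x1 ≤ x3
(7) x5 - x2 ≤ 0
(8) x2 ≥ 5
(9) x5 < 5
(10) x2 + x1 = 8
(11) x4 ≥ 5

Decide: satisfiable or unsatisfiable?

Try x1 = 3, x2 = 5, x3 = 6, x4 = 6, x5 = 3.
Check constraint 1: x4 + x5 = 9; constraint 7: x5 - x2 = -2; constraint 10: x2 + x1 = 8. The remaining constraints are straightforward to verify.

Satisfiable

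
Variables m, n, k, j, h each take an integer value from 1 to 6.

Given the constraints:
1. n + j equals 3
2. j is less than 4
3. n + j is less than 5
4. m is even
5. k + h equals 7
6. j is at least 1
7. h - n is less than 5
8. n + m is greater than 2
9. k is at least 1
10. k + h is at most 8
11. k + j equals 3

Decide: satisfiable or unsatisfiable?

The assignment m = 2, n = 2, k = 2, j = 1, h = 5 works:
  constraint 1 holds since n + j = 3.
  constraint 3 holds since n + j = 3.
  constraint 5 holds since k + h = 7.
The rest check out directly.

Satisfiable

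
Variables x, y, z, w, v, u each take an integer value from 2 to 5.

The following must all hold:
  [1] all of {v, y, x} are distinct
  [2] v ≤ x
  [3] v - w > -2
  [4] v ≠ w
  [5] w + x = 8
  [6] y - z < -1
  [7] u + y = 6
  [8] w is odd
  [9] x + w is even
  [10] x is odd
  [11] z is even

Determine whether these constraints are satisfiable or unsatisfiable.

Setting (x, y, z, w, v, u) = (5, 2, 4, 3, 4, 4) satisfies everything: constraint 3: v - w = 1; constraint 5: w + x = 8; constraint 6: y - z = -2, and the others follow.

Satisfiable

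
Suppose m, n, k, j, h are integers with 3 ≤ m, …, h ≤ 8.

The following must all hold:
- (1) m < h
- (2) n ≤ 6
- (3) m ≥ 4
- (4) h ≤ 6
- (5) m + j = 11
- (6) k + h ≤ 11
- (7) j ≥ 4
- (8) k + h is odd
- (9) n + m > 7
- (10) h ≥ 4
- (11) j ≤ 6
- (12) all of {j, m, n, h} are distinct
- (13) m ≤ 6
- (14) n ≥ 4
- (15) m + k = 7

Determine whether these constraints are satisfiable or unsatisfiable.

Constraints 2, 3, 4, 7, 10, 11, 13, and 14 confine each of j, m, n, h to the 3 values {4, …, 6}.
Constraint 12 requires all 4 of them to be distinct, but only 3 values are available — impossible by the pigeonhole principle.

Unsatisfiable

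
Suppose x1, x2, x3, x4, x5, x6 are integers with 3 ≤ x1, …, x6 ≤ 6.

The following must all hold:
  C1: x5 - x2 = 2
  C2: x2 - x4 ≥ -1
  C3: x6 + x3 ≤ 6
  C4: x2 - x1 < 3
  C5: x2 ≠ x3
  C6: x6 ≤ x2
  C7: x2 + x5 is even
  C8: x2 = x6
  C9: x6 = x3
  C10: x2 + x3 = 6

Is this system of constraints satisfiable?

From constraints 8 and 9, x2 = x6 = x3, so x2 = x3. But constraint 5 says x2 ≠ x3. Contradiction.

Unsatisfiable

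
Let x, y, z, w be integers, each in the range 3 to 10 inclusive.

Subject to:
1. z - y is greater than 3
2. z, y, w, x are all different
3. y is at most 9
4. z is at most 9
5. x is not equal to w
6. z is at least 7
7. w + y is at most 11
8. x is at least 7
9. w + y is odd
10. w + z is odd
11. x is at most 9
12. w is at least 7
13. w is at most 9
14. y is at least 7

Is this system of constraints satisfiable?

Constraints 3, 4, 6, 8, 11, 12, 13, and 14 confine each of z, y, w, x to the 3 values {7, …, 9}.
Constraint 2 requires all 4 of them to be distinct, but only 3 values are available — impossible by the pigeonhole principle.

Unsatisfiable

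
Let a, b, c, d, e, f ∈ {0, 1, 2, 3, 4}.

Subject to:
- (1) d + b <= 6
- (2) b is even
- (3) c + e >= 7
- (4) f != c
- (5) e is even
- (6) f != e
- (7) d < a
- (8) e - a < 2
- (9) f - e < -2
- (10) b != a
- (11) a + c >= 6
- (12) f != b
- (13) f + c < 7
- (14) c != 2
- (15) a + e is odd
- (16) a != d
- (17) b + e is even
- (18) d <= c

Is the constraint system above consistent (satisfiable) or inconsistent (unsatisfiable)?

Satisfiable

Setting (a, b, c, d, e, f) = (3, 2, 4, 2, 4, 1) satisfies everything: constraint 1: d + b = 4; constraint 3: c + e = 8; constraint 8: e - a = 1, and the others follow.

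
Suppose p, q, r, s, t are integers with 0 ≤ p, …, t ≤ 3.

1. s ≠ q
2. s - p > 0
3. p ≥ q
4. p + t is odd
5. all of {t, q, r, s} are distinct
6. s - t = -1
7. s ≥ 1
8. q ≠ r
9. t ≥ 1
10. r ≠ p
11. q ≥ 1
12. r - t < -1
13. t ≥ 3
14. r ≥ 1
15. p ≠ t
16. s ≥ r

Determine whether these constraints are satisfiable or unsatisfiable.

Constraints 7, 9, 11, and 14 confine each of t, q, r, s to the 3 values {1, …, 3} (the domain already gives each ≤ 3).
Constraint 5 requires all 4 of them to be distinct, but only 3 values are available — impossible by the pigeonhole principle.

Unsatisfiable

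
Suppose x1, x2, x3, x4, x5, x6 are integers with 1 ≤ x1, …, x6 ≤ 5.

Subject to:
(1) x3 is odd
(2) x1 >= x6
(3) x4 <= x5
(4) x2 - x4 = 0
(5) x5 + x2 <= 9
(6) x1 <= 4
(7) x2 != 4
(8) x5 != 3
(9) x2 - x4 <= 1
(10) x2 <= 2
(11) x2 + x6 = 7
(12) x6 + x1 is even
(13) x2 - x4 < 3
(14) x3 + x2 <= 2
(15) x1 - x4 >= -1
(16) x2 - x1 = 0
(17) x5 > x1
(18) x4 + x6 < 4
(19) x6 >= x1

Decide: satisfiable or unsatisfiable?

Unsatisfiable

From constraint 10: x2 ≤ 2. From constraints 2 and 6: x6 ≤ x1 ≤ 4. Hence x2 + x6 ≤ 6. But constraint 11 requires x2 + x6 = 7, and 7 > 6. Contradiction.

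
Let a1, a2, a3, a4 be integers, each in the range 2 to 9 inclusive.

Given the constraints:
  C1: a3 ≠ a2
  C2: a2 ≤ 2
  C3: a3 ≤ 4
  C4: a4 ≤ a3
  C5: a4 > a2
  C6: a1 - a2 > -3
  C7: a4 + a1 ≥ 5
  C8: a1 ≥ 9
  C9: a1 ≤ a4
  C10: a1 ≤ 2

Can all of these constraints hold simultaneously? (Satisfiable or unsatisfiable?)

From constraints 8 and 9: a4 ≥ a1 and a1 ≥ 9, so a4 ≥ 9. From constraints 3 and 4: a4 ≤ a3 and a3 ≤ 4, so a4 ≤ 4. But 4 < 9, so no value of a4 works.

Unsatisfiable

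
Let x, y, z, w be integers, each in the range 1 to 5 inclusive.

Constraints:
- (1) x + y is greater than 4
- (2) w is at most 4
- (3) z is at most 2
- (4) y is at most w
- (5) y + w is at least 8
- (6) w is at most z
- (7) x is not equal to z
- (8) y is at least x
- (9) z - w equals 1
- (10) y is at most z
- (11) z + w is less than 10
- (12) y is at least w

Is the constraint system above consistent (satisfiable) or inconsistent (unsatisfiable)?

Unsatisfiable

From constraints 3 and 10: y ≤ z ≤ 2. From constraint 2: w ≤ 4. Hence y + w ≤ 6. But constraint 5 requires y + w ≥ 8, and 8 > 6. Contradiction.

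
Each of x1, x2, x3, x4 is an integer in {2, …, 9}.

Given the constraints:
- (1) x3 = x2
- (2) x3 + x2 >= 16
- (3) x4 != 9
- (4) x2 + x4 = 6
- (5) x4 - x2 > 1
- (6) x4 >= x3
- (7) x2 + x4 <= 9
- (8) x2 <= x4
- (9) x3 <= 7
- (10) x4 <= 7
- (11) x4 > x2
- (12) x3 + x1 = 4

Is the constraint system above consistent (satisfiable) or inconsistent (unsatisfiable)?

From constraint 9: x3 ≤ 7. From constraints 8 and 10: x2 ≤ x4 ≤ 7. Hence x3 + x2 ≤ 14. But constraint 2 requires x3 + x2 ≥ 16, and 16 > 14. Contradiction.

Unsatisfiable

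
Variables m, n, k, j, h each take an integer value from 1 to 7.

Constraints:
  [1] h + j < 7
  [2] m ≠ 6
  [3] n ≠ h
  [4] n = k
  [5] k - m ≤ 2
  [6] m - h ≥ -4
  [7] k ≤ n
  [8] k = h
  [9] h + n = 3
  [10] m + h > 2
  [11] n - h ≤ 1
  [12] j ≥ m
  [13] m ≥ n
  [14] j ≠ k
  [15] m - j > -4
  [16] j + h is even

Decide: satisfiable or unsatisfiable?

Unsatisfiable

From constraints 4 and 8, n = k = h, so n = h. But constraint 3 says n ≠ h. Contradiction.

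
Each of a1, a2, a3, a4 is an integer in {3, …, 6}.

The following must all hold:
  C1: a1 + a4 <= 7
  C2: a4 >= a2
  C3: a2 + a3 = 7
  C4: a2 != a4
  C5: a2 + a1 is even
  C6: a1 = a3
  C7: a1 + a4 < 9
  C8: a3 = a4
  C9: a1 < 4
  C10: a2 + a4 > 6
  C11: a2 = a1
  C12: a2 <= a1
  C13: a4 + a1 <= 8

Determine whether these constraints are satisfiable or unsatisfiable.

Unsatisfiable

From constraints 6, 8, and 11, a2 = a1 = a3 = a4, so a2 = a4. But constraint 4 says a2 ≠ a4. Contradiction.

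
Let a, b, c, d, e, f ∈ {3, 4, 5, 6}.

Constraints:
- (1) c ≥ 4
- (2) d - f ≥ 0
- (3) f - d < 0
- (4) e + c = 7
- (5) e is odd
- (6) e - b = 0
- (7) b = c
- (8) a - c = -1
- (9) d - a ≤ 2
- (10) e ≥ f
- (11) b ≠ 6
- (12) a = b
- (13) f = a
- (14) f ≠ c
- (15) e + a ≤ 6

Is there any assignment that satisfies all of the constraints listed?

Unsatisfiable

From constraints 7, 12, and 13, f = a = b = c, so f = c. But constraint 14 says f ≠ c. Contradiction.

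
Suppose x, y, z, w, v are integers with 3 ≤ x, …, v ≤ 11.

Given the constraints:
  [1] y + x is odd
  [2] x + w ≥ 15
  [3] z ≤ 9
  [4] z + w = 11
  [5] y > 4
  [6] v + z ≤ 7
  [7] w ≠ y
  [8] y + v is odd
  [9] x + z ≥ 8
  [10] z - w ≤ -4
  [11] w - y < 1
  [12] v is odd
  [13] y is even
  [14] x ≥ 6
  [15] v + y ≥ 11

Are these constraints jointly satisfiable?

Satisfiable

Setting (x, y, z, w, v) = (7, 10, 3, 8, 3) satisfies everything: constraint 2: x + w = 15; constraint 4: z + w = 11, and the others follow.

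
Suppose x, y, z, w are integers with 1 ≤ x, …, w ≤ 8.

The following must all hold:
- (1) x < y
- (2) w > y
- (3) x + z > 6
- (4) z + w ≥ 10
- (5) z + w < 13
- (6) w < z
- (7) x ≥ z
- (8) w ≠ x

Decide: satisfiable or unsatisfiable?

Constraints 1, 2, 6, and 7 give y < w, w < z, z ≤ x, x < y. Chaining: y < w < z ≤ x < y, which forces y < y — impossible.

Unsatisfiable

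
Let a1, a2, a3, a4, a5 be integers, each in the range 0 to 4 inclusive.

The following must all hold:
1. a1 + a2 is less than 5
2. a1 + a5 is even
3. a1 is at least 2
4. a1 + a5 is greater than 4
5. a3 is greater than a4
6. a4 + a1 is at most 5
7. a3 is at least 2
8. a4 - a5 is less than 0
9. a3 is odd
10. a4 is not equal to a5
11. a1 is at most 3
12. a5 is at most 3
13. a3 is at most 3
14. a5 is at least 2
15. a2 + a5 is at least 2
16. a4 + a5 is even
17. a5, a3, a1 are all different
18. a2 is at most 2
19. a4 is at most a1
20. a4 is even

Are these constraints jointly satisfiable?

Unsatisfiable

Constraints 3, 7, 11, 12, 13, and 14 confine each of a5, a3, a1 to the 2 values {2, 3}.
Constraint 17 requires all 3 of them to be distinct, but only 2 values are available — impossible by the pigeonhole principle.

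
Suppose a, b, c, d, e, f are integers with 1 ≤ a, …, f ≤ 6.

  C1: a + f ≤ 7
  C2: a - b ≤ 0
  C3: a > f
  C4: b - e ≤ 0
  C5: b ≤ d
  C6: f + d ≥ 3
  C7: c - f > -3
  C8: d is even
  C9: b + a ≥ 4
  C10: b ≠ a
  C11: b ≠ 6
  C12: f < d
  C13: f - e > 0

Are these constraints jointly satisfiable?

Constraints 2, 3, 4, and 13 give e < f, f < a, a ≤ b, b ≤ e. Chaining: e < f < a ≤ b ≤ e, which forces e < e — impossible.

Unsatisfiable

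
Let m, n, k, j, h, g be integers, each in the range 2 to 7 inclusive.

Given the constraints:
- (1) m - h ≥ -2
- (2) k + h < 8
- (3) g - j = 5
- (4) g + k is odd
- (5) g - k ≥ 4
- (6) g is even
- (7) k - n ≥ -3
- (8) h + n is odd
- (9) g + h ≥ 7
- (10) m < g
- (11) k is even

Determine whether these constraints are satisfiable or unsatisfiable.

Unsatisfiable

Constraint 6 makes g even and constraint 11 makes k even, so g + k must be even. Constraint 4 says g + k is odd — contradiction.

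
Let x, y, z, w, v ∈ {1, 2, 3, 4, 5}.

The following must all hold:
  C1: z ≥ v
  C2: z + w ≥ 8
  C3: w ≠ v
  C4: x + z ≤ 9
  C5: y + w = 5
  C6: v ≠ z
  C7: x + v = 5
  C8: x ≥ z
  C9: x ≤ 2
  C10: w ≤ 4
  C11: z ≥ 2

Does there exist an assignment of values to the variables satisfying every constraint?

Unsatisfiable

From constraints 8 and 9: z ≤ x ≤ 2. From constraint 10: w ≤ 4. Hence z + w ≤ 6. But constraint 2 requires z + w ≥ 8, and 8 > 6. Contradiction.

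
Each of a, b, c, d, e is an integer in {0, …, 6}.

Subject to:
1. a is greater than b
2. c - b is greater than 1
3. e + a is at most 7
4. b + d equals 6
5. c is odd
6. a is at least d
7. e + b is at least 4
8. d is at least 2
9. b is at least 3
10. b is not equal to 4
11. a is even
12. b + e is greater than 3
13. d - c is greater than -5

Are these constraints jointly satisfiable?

Satisfiable

Take a = 4, b = 3, c = 5, d = 3, e = 3. Then constraint 2: c - b = 2; constraint 3: e + a = 7, and every other listed constraint is also met.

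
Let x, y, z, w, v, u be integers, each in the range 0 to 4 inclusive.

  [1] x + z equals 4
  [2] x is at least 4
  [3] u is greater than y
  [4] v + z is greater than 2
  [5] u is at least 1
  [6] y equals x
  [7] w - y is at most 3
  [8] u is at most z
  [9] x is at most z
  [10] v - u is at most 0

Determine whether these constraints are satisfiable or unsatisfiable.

From constraint 2: x ≥ 4. From constraints 5 and 8: z ≥ u ≥ 1. Hence x + z ≥ 5. But constraint 1 requires x + z = 4, and 4 < 5. Contradiction.

Unsatisfiable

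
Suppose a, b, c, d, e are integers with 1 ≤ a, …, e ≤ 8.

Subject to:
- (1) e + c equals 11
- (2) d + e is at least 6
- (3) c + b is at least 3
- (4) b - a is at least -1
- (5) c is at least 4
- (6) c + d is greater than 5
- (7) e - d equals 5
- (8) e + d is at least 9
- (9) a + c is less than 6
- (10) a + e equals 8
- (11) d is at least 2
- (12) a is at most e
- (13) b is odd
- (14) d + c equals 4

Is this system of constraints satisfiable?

From constraint 11: d ≥ 2. From constraint 5: c ≥ 4. Hence d + c ≥ 6. But constraint 14 requires d + c = 4, and 4 < 6. Contradiction.

Unsatisfiable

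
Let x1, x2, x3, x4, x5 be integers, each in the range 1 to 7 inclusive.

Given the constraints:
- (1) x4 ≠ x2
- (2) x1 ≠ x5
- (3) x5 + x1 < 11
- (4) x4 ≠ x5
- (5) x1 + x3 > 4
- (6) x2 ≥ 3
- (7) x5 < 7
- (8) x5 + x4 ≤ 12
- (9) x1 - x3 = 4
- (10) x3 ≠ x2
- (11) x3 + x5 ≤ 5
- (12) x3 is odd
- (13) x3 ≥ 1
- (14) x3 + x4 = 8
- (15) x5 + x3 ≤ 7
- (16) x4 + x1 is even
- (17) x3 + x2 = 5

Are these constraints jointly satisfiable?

Try x1 = 5, x2 = 4, x3 = 1, x4 = 7, x5 = 4.
Check constraint 3: x5 + x1 = 9; constraint 5: x1 + x3 = 6. The remaining constraints are straightforward to verify.

Satisfiable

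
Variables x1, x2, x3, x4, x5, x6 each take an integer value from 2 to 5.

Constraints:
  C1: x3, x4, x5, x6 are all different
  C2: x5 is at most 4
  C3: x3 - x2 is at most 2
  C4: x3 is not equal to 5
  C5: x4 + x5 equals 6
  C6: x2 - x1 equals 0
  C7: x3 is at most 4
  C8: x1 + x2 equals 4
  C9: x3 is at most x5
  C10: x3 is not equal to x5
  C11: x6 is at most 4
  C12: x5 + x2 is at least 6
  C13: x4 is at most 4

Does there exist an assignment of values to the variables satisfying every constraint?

Unsatisfiable

Constraints 2, 7, 11, and 13 confine each of x3, x4, x5, x6 to the 3 values {2, …, 4} (the domain already gives each ≥ 2).
Constraint 1 requires all 4 of them to be distinct, but only 3 values are available — impossible by the pigeonhole principle.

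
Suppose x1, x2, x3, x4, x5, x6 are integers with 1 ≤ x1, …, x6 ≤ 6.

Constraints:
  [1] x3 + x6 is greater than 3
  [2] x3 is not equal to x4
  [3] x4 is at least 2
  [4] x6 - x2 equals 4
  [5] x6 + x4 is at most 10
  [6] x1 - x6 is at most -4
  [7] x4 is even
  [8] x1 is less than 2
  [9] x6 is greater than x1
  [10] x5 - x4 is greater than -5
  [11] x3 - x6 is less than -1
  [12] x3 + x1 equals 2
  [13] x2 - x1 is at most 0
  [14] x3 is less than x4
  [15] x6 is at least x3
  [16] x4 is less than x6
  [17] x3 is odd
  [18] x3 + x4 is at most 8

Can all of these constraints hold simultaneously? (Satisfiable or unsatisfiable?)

Setting (x1, x2, x3, x4, x5, x6) = (1, 1, 1, 4, 2, 5) satisfies everything: constraint 1: x3 + x6 = 6; constraint 4: x6 - x2 = 4, and the others follow.

Satisfiable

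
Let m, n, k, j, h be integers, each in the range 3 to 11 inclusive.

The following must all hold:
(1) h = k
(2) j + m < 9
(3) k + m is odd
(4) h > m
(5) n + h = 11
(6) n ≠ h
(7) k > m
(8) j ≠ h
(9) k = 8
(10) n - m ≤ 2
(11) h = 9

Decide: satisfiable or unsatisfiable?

Unsatisfiable

Constraint 11 fixes h = 9 and constraint 9 fixes k = 8, but constraint 1 requires h = k. Since 9 ≠ 8, contradiction.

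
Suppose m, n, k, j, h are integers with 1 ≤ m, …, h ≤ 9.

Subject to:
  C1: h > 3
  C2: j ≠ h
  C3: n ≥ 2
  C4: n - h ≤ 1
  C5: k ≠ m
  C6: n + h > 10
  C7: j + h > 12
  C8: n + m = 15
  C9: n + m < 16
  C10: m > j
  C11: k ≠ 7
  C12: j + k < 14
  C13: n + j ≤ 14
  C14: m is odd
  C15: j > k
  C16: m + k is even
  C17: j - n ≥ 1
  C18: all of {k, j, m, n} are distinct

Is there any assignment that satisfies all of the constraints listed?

Take m = 9, n = 6, k = 3, j = 8, h = 6. Then constraint 4: n - h = 0; constraint 6: n + h = 12, and every other listed constraint is also met.

Satisfiable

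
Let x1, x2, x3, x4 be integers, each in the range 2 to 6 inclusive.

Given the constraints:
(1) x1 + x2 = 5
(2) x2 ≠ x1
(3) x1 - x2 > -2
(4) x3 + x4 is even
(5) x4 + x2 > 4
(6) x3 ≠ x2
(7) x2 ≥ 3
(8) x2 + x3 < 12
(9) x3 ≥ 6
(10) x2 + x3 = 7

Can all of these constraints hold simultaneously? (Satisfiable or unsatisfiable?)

From constraint 7: x2 ≥ 3. From constraint 9: x3 ≥ 6. Hence x2 + x3 ≥ 9. But constraint 10 requires x2 + x3 = 7, and 7 < 9. Contradiction.

Unsatisfiable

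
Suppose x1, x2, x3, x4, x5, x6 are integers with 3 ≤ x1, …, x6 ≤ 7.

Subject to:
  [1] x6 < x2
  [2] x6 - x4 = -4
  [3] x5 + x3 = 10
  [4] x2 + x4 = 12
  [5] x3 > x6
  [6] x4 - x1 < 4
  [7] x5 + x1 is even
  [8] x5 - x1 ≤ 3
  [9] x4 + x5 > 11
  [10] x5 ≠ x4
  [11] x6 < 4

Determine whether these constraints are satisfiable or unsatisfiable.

Satisfiable

Try x1 = 5, x2 = 5, x3 = 5, x4 = 7, x5 = 5, x6 = 3.
Check constraint 2: x6 - x4 = -4; constraint 3: x5 + x3 = 10; constraint 4: x2 + x4 = 12. The remaining constraints are straightforward to verify.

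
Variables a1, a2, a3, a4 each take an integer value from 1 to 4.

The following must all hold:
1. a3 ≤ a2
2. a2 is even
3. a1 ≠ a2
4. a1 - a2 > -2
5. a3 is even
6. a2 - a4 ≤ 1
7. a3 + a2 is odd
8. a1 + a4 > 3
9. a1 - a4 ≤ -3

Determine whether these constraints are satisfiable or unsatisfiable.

Unsatisfiable

Constraint 5 makes a3 even and constraint 2 makes a2 even, so a3 + a2 must be even. Constraint 7 says a3 + a2 is odd — contradiction.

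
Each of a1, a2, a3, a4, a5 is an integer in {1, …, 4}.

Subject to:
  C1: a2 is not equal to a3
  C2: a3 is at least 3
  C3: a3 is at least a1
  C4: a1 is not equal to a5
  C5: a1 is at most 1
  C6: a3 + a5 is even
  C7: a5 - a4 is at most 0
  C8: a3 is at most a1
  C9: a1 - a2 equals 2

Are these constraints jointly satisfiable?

From constraints 2 and 8: a1 ≥ a3 and a3 ≥ 3, so a1 ≥ 3. From constraint 5: a1 ≤ 1. But 1 < 3, so no value of a1 works.

Unsatisfiable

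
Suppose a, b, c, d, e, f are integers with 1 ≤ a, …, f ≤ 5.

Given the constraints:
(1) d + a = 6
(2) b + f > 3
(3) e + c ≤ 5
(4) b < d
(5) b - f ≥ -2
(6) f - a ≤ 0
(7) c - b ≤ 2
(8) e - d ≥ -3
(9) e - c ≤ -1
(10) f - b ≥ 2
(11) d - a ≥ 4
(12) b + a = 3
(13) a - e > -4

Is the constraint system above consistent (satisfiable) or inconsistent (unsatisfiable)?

Constraints 6, 7, 8, 9, 10, and 11 give a − f ≥ 0, f − b ≥ 2, b − c ≥ -2, c − e ≥ 1, e − d ≥ -3, d − a ≥ 4.
Adding all 6 inequalities: the left sides telescope to 0, and the right sides sum to 0 + 2 + (-2) + 1 + (-3) + 4 = 2. So 0 ≥ 2, which is false.

Unsatisfiable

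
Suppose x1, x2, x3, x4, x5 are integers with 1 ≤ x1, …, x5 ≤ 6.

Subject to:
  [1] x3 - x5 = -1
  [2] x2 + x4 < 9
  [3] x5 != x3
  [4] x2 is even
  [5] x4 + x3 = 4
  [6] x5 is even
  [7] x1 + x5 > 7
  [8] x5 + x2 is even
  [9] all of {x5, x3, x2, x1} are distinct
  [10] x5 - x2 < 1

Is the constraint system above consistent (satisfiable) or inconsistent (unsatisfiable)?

Try x1 = 5, x2 = 6, x3 = 3, x4 = 1, x5 = 4.
Check constraint 1: x3 - x5 = -1; constraint 2: x2 + x4 = 7; constraint 5: x4 + x3 = 4. The remaining constraints are straightforward to verify.

Satisfiable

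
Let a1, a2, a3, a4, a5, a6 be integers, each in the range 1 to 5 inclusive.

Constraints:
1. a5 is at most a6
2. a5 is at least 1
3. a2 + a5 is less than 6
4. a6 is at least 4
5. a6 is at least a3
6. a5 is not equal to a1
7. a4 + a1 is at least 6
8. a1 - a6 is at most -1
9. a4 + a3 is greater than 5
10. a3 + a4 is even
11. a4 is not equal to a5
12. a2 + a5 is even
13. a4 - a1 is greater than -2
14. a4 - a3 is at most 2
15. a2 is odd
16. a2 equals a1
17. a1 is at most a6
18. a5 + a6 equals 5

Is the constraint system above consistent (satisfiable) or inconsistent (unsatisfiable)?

The assignment a1 = 3, a2 = 3, a3 = 4, a4 = 4, a5 = 1, a6 = 4 works:
  constraint 3 holds since a2 + a5 = 4.
  constraint 7 holds since a4 + a1 = 7.
  constraint 8 holds since a1 - a6 = -1.
The rest check out directly.

Satisfiable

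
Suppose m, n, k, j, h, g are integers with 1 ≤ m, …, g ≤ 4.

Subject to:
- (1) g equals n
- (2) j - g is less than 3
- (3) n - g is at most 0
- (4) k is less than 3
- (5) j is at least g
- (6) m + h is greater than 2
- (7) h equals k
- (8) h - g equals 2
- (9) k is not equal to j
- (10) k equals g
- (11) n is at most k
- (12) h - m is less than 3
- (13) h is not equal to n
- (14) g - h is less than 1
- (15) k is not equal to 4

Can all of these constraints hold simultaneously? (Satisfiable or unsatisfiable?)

Unsatisfiable

From constraints 1, 7, and 10, h = k = g = n, so h = n. But constraint 13 says h ≠ n. Contradiction.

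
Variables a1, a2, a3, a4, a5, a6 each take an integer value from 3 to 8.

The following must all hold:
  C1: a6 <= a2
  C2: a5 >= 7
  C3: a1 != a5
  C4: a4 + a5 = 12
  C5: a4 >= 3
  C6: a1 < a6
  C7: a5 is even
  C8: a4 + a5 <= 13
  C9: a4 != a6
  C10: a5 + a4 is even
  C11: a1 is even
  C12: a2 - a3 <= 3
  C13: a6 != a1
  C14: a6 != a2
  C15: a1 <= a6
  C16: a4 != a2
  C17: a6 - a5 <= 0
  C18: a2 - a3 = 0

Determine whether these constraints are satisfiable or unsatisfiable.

The assignment a1 = 4, a2 = 8, a3 = 8, a4 = 4, a5 = 8, a6 = 7 works:
  constraint 4 holds since a4 + a5 = 12.
  constraint 8 holds since a4 + a5 = 12.
  constraint 12 holds since a2 - a3 = 0.
The rest check out directly.

Satisfiable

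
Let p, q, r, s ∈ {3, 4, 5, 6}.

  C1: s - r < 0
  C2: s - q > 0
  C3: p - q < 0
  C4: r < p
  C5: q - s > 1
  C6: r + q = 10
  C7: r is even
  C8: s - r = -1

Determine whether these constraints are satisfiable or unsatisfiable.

Unsatisfiable

Constraints 1, 2, 3, and 4 give s < r, r < p, p < q, q < s. Chaining: s < r < p < q < s, which forces s < s — impossible.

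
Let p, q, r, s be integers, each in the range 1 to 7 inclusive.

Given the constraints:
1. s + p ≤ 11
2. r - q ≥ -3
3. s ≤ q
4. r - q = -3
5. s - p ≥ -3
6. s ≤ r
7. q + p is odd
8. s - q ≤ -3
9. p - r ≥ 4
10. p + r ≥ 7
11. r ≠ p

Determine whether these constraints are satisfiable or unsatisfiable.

Unsatisfiable

Constraints 2, 5, 8, and 9 give r − q ≥ -3, q − s ≥ 3, s − p ≥ -3, p − r ≥ 4.
Adding all 4 inequalities: the left sides telescope to 0, and the right sides sum to (-3) + 3 + (-3) + 4 = 1. So 0 ≥ 1, which is false.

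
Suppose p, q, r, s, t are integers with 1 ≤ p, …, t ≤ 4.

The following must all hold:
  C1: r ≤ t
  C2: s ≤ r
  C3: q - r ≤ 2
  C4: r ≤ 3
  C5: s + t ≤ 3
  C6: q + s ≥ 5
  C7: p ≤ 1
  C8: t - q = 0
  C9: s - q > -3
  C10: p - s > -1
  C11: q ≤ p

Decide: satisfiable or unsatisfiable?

Unsatisfiable

From constraints 7 and 11: q ≤ p ≤ 1. From constraints 2 and 4: s ≤ r ≤ 3. Hence q + s ≤ 4. But constraint 6 requires q + s ≥ 5, and 5 > 4. Contradiction.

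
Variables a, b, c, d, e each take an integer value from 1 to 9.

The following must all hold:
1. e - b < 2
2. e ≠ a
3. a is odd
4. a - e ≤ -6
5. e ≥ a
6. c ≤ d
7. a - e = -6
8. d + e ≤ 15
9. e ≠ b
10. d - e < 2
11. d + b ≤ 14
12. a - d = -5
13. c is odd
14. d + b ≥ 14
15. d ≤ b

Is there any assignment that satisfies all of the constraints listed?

Take a = 1, b = 8, c = 1, d = 6, e = 7. Then constraint 1: e - b = -1; constraint 4: a - e = -6, and every other listed constraint is also met.

Satisfiable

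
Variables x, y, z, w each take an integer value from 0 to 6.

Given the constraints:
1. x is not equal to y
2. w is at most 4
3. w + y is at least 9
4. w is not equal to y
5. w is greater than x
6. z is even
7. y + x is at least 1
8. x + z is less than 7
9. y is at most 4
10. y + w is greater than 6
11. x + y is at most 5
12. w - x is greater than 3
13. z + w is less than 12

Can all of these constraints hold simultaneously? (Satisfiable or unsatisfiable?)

From constraint 2: w ≤ 4. From constraint 9: y ≤ 4. Hence w + y ≤ 8. But constraint 3 requires w + y ≥ 9, and 9 > 8. Contradiction.

Unsatisfiable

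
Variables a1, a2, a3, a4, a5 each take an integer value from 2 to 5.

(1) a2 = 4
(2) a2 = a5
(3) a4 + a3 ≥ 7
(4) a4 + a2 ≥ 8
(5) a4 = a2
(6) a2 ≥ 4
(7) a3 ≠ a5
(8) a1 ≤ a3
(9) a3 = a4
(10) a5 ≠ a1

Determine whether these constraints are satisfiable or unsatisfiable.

Unsatisfiable

From constraints 2, 5, and 9, a3 = a4 = a2 = a5, so a3 = a5. But constraint 7 says a3 ≠ a5. Contradiction.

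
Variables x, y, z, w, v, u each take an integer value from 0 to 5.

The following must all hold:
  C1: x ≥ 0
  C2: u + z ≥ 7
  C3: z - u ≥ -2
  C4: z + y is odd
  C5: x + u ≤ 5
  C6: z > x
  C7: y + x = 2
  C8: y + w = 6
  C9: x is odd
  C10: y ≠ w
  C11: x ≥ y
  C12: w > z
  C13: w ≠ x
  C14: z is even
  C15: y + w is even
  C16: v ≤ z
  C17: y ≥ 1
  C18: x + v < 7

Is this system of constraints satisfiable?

Satisfiable

The assignment x = 1, y = 1, z = 4, w = 5, v = 3, u = 4 works:
  constraint 2 holds since u + z = 8.
  constraint 3 holds since z - u = 0.
  constraint 5 holds since x + u = 5.
The rest check out directly.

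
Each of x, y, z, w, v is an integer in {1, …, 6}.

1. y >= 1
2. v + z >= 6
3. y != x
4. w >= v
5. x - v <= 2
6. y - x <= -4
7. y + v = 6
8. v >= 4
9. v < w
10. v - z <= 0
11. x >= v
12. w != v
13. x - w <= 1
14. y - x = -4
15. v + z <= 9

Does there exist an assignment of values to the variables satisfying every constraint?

Satisfiable

Try x = 6, y = 2, z = 5, w = 5, v = 4.
Check constraint 2: v + z = 9; constraint 5: x - v = 2; constraint 6: y - x = -4. The remaining constraints are straightforward to verify.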